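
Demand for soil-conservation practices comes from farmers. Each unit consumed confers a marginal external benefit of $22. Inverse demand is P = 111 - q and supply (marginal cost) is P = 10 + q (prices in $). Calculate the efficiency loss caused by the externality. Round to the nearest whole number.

DWL = $121

Market equilibrium (private): 10 + q = 111 - q → q_m = 50.5000.
Social marginal benefit = demand + MEB = 133 - q.
Set SMB = MC: 133 - q = 10 + q → q* = 61.5000.
The welfare-loss triangle has base |q_m − q*| and height MEB(q_m) (the vertical gap between SMB and MC is zero at q* and MEB at q_m).
DWL = ½ × 11.0000 × 22.0000 = 121.0000.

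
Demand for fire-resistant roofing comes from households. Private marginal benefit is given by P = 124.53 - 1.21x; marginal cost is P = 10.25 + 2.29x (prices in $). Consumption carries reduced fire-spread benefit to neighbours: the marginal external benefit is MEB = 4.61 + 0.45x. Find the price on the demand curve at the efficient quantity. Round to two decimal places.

Social marginal benefit = demand + MEB = 129.14 - 0.76x.
Set SMB = MC: 129.14 - 0.76x = 10.25 + 2.29x → x* = 38.9803.
Consumer price on the demand curve at x*: 124.53 − 1.21×38.9803 = 77.3638.

P = $77.36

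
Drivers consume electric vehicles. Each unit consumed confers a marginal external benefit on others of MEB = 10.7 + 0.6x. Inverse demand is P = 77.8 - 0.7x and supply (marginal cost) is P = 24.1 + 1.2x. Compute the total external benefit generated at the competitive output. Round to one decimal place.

542.1

Market equilibrium (private): 24.1 + 1.2x = 77.8 - 0.7x → x_m = 28.2632.
Total external benefit = ∫₀^{x_m} (10.7 + 0.6x) dx = 10.7×28.2632 + ½×0.6×28.2632² = 542.0588.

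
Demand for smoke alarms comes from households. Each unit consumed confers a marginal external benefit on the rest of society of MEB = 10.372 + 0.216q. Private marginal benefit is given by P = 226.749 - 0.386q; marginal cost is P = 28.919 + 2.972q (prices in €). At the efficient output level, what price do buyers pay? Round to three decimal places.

Social marginal benefit = demand + MEB = 237.121 - 0.170q.
Set SMB = MC: 237.121 - 0.170q = 28.919 + 2.972q → q* = 66.2642.
Consumer price on the demand curve at q*: 226.749 − 0.386×66.2642 = 201.1710.

P = €201.171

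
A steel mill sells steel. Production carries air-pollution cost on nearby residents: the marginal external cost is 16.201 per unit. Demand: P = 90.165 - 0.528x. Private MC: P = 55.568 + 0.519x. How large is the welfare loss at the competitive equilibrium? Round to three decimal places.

Market equilibrium (private): 55.568 + 0.519x = 90.165 - 0.528x → x_m = 33.0439.
Social marginal cost = private MC + MEC = 71.769 + 0.519x.
Set SMC = demand: 71.769 + 0.519x = 90.165 - 0.528x → x* = 17.5702.
Between x* and x_m the wedge SMC − demand runs linearly from 0 to MEC(x_m), so the loss is a triangle.
DWL = ½ × 15.4737 × 16.2010 = 125.3447.

DWL = 125.345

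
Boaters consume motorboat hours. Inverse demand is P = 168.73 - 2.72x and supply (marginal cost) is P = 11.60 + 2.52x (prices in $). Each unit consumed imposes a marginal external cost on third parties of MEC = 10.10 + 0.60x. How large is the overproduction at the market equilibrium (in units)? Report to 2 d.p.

Market equilibrium (private): 11.60 + 2.52x = 168.73 - 2.72x → x_m = 29.9866.
Social marginal benefit = demand − MEC = 158.63 - 3.32x.
Set SMB = MC: 158.63 - 3.32x = 11.60 + 2.52x → x* = 25.1764.
Gap = |29.9866 − 25.1764| = 4.8102.

4.81 units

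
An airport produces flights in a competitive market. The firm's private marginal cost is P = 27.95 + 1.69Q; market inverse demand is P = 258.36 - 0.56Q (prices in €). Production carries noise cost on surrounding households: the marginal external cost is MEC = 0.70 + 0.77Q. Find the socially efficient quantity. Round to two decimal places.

Social marginal cost = private MC + MEC = 28.65 + 2.46Q.
Set SMC = demand: 28.65 + 2.46Q = 258.36 - 0.56Q → Q* = 76.0629.

Q* = 76.06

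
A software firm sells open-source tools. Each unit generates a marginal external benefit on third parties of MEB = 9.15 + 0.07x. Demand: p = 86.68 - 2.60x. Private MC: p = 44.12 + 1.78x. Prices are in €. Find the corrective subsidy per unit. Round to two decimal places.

Social marginal cost = private MC − MEB = 34.97 + 1.71x.
Set SMC = demand: 34.97 + 1.71x = 86.68 - 2.60x → x* = 11.9977.
The Pigouvian subsidy equals MEB at x*: 9.15 + 0.07×11.9977 = 9.9898.

subsidy = €9.99 per unit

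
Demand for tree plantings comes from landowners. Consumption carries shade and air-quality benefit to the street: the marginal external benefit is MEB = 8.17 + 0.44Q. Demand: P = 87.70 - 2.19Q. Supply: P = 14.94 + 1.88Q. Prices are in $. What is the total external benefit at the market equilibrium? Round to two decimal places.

Market equilibrium (private): 14.94 + 1.88Q = 87.70 - 2.19Q → Q_m = 17.8771.
Total external benefit = ∫₀^{Q_m} (8.17 + 0.44Q) dQ = 8.17×17.8771 + ½×0.44×17.8771² = 216.3659.

$216.37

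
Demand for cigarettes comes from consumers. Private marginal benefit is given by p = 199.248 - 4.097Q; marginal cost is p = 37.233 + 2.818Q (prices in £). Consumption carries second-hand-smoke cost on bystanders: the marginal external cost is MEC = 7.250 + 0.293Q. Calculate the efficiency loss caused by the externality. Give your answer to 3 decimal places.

DWL = £13.820

Market equilibrium (private): 37.233 + 2.818Q = 199.248 - 4.097Q → Q_m = 23.4295.
Social marginal benefit = demand − MEC = 191.998 - 4.390Q.
Set SMB = MC: 191.998 - 4.390Q = 37.233 + 2.818Q → Q* = 21.4713.
The welfare-loss triangle has base |Q_m − Q*| and height MEC(Q_m) (the vertical gap between SMB and MC is zero at Q* and MEC at Q_m).
DWL = ½ × 1.9582 × 14.1148 = 13.8198.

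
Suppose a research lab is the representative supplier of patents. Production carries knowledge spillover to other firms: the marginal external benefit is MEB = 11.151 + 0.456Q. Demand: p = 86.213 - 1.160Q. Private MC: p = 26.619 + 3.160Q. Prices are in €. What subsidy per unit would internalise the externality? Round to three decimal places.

Social marginal cost = private MC − MEB = 15.468 + 2.704Q.
Set SMC = demand: 15.468 + 2.704Q = 86.213 - 1.160Q → Q* = 18.3087.
The Pigouvian subsidy equals MEB at Q*: 11.151 + 0.456×18.3087 = 19.4998.

subsidy = €19.500 per unit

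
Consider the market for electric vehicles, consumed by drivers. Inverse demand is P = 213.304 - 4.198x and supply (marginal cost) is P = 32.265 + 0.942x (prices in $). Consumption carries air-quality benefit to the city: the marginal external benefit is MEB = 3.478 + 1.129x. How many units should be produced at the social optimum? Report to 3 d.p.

x* = 46.003

Social marginal benefit = demand + MEB = 216.782 - 3.069x.
Set SMB = MC: 216.782 - 3.069x = 32.265 + 0.942x → x* = 46.0027.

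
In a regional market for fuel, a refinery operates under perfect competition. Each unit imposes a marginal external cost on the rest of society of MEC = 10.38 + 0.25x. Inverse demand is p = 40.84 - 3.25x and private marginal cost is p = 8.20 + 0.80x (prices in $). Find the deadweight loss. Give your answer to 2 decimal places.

Market equilibrium (private): 8.20 + 0.80x = 40.84 - 3.25x → x_m = 8.0593.
Social marginal cost = private MC + MEC = 18.58 + 1.05x.
Set SMC = demand: 18.58 + 1.05x = 40.84 - 3.25x → x* = 5.1767.
The loss is the area between SMC and demand from x* to x_m; with linear curves that's a triangle of height MEC(x_m).
DWL = ½ × 2.8826 × 12.3948 = 17.8646.

DWL = $17.86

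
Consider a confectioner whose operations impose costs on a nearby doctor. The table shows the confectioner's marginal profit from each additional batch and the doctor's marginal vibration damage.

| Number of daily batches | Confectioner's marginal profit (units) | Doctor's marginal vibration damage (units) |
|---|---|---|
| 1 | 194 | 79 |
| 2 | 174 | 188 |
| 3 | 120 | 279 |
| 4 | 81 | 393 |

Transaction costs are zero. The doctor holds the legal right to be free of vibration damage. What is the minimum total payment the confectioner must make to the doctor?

79

Efficient level: marginal profit ≥ marginal vibration damage through level 1, so k* = 1.
With the doctor holding the right, the confectioner must at least compensate total damage at k*: 79 = 79.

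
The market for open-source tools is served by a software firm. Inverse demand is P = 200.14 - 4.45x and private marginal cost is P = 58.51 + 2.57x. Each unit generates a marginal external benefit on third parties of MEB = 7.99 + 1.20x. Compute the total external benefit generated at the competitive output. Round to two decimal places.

Market equilibrium (private): 58.51 + 2.57x = 200.14 - 4.45x → x_m = 20.1752.
Total external benefit = ∫₀^{x_m} (7.99 + 1.20x) dx = 7.99×20.1752 + ½×1.20×20.1752² = 405.4231.

405.42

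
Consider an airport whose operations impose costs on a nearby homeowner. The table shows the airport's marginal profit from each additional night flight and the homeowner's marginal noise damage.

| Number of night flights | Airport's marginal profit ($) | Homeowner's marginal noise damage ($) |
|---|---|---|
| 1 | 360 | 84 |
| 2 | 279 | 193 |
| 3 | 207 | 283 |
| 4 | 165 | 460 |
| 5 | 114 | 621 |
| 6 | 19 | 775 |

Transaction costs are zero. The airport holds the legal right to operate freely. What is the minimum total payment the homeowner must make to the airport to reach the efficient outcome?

$505

Left alone the airport would choose level 6 (marginal profit stays positive).
Efficient level: k* = 2 (marginal profit ≥ marginal noise damage through 2).
The homeowner must at least cover the airport's forgone profit from cutting 6→2: 207 + 165 + 114 + 19 = 505.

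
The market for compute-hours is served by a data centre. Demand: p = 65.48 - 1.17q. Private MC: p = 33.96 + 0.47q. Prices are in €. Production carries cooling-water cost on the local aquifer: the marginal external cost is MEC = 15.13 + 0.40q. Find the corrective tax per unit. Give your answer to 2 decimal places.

Social marginal cost = private MC + MEC = 49.09 + 0.87q.
Set SMC = demand: 49.09 + 0.87q = 65.48 - 1.17q → q* = 8.0343.
The Pigouvian tax equals MEC at q*: 15.13 + 0.40×8.0343 = 18.3437.

tax = €18.34 per unit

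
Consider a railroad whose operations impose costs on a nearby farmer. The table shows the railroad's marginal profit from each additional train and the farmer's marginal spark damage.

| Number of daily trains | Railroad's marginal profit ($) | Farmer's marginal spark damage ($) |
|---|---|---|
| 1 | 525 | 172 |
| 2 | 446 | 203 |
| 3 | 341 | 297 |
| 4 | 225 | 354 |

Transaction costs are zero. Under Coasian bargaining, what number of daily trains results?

Bargaining reaches the level where marginal profit last exceeds marginal spark damage.
That holds through level 3 (341 ≥ 297) but not at 4 (225 < 354).

3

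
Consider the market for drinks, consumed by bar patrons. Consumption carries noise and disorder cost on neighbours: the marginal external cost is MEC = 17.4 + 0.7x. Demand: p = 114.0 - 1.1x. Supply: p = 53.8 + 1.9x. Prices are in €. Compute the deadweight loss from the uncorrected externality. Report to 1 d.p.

DWL = €133.6

Market equilibrium (private): 53.8 + 1.9x = 114.0 - 1.1x → x_m = 20.0667.
Social marginal benefit = demand − MEC = 96.6 - 1.8x.
Set SMB = MC: 96.6 - 1.8x = 53.8 + 1.9x → x* = 11.5676.
Height of the DWL triangle at x_m is MC(x_m) − SMB(x_m) = MEC(x_m) = 31.4467.
DWL = ½ × 8.4991 × 31.4467 = 133.6343.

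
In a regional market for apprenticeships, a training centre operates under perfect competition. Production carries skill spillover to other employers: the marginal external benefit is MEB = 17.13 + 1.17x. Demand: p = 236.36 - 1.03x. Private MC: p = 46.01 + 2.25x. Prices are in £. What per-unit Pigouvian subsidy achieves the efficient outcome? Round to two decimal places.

Social marginal cost = private MC − MEB = 28.88 + 1.08x.
Set SMC = demand: 28.88 + 1.08x = 236.36 - 1.03x → x* = 98.3318.
The Pigouvian subsidy equals MEB at x*: 17.13 + 1.17×98.3318 = 132.1782.

subsidy = £132.18 per unit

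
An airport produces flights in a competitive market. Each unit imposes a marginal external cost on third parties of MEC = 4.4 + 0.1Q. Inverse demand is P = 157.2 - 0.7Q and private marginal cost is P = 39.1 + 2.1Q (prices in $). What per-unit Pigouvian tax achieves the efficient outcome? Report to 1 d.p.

tax = $8.3 per unit

Social marginal cost = private MC + MEC = 43.5 + 2.2Q.
Set SMC = demand: 43.5 + 2.2Q = 157.2 - 0.7Q → Q* = 39.2069.
The Pigouvian tax equals MEC at Q*: 4.4 + 0.1×39.2069 = 8.3207.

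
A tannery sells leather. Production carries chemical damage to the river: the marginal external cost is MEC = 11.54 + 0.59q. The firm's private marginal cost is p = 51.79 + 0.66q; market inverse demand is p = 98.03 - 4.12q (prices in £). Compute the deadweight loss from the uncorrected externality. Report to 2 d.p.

Market equilibrium (private): 51.79 + 0.66q = 98.03 - 4.12q → q_m = 9.6736.
Social marginal cost = private MC + MEC = 63.33 + 1.25q.
Set SMC = demand: 63.33 + 1.25q = 98.03 - 4.12q → q* = 6.4618.
Height of the DWL triangle at q_m is SMC(q_m) − demand(q_m) = MEC(q_m) = 17.2474.
DWL = ½ × 3.2118 × 17.2474 = 27.6976.

DWL = £27.70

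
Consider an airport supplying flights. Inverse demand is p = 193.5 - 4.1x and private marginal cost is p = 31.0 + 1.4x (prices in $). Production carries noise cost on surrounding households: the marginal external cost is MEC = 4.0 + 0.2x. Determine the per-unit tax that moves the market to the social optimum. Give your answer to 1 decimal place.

tax = $9.6 per unit

Social marginal cost = private MC + MEC = 35.0 + 1.6x.
Set SMC = demand: 35.0 + 1.6x = 193.5 - 4.1x → x* = 27.8070.
The Pigouvian tax equals MEC at x*: 4.0 + 0.2×27.8070 = 9.5614.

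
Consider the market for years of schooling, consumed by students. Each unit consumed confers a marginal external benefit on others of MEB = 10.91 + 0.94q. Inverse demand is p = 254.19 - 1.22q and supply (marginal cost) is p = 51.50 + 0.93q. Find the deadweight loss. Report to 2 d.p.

DWL = 4093.31

Market equilibrium (private): 51.50 + 0.93q = 254.19 - 1.22q → q_m = 94.2744.
Social marginal benefit = demand + MEB = 265.10 - 0.28q.
Set SMB = MC: 265.10 - 0.28q = 51.50 + 0.93q → q* = 176.5289.
Height of the DWL triangle at q_m is SMB(q_m) − MC(q_m) = MEB(q_m) = 99.5280.
DWL = ½ × 82.2545 × 99.5280 = 4093.3129.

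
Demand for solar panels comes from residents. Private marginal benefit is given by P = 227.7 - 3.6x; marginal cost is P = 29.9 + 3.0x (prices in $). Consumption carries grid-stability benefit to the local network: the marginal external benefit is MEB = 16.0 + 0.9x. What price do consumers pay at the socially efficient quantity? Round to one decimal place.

Social marginal benefit = demand + MEB = 243.7 - 2.7x.
Set SMB = MC: 243.7 - 2.7x = 29.9 + 3.0x → x* = 37.5088.
Consumer price on the demand curve at x*: 227.7 − 3.6×37.5088 = 92.6683.

P = $92.7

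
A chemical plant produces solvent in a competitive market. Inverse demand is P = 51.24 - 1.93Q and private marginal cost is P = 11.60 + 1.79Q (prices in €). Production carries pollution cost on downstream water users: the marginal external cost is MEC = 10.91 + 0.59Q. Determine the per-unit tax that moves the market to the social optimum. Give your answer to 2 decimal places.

tax = €14.84 per unit

Social marginal cost = private MC + MEC = 22.51 + 2.38Q.
Set SMC = demand: 22.51 + 2.38Q = 51.24 - 1.93Q → Q* = 6.6659.
The Pigouvian tax equals MEC at Q*: 10.91 + 0.59×6.6659 = 14.8429.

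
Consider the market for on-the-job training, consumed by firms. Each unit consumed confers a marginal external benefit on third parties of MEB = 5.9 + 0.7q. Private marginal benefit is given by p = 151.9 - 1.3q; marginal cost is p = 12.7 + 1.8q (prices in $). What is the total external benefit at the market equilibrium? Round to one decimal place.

$970.6

Market equilibrium (private): 12.7 + 1.8q = 151.9 - 1.3q → q_m = 44.9032.
Total external benefit = ∫₀^{q_m} (5.9 + 0.7q) dq = 5.9×44.9032 + ½×0.7×44.9032² = 970.6330.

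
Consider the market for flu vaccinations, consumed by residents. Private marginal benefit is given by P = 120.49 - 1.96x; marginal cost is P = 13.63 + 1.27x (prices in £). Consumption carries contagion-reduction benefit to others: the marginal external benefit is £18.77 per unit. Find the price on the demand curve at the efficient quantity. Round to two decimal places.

P = £44.26

Social marginal benefit = demand + MEB = 139.26 - 1.96x.
Set SMB = MC: 139.26 - 1.96x = 13.63 + 1.27x → x* = 38.8947.
Consumer price on the demand curve at x*: 120.49 − 1.96×38.8947 = 44.2564.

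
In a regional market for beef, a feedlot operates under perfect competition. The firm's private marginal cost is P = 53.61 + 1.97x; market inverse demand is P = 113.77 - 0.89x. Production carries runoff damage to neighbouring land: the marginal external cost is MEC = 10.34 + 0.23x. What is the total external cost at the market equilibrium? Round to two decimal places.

268.39

Market equilibrium (private): 53.61 + 1.97x = 113.77 - 0.89x → x_m = 21.0350.
Total external cost = ∫₀^{x_m} (10.34 + 0.23x) dx = 10.34×21.0350 + ½×0.23×21.0350² = 268.3861.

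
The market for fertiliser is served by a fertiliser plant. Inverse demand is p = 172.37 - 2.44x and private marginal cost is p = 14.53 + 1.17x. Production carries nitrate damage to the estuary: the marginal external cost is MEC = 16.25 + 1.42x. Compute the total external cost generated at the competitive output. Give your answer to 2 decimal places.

Market equilibrium (private): 14.53 + 1.17x = 172.37 - 2.44x → x_m = 43.7230.
Total external cost = ∫₀^{x_m} (16.25 + 1.42x) dx = 16.25×43.7230 + ½×1.42×43.7230² = 2067.8063.

2067.81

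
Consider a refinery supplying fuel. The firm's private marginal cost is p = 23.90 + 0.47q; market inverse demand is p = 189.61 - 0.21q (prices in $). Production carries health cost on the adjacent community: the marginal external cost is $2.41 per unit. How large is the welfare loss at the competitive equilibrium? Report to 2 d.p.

DWL = $4.27

Market equilibrium (private): 23.90 + 0.47q = 189.61 - 0.21q → q_m = 243.6912.
Social marginal cost = private MC + MEC = 26.31 + 0.47q.
Set SMC = demand: 26.31 + 0.47q = 189.61 - 0.21q → q* = 240.1471.
Between q* and q_m the wedge SMC − demand runs linearly from 0 to MEC(q_m), so the loss is a triangle.
DWL = ½ × 3.5441 × 2.4100 = 4.2706.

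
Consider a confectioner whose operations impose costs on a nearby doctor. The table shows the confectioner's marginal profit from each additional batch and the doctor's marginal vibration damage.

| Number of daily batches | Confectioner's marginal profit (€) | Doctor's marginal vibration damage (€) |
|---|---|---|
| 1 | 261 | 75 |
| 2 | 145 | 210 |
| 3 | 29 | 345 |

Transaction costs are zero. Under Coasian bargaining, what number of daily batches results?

Bargaining reaches the level where marginal profit last exceeds marginal vibration damage.
That holds through level 1 (261 ≥ 75) but not at 2 (145 < 210).

1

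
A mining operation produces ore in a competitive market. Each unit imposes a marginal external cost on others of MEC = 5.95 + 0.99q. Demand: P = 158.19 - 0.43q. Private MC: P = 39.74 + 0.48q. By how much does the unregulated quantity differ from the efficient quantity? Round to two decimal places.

70.95 units

Market equilibrium (private): 39.74 + 0.48q = 158.19 - 0.43q → q_m = 130.1648.
Social marginal cost = private MC + MEC = 45.69 + 1.47q.
Set SMC = demand: 45.69 + 1.47q = 158.19 - 0.43q → q* = 59.2105.
Gap = |130.1648 − 59.2105| = 70.9543.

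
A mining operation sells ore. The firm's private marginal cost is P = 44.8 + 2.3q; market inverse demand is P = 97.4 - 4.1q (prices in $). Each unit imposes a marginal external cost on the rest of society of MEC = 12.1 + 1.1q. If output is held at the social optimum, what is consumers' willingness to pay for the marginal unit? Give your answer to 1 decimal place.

P = $75.3

Social marginal cost = private MC + MEC = 56.9 + 3.4q.
Set SMC = demand: 56.9 + 3.4q = 97.4 - 4.1q → q* = 5.4000.
Consumer price on the demand curve at q*: 97.4 − 4.1×5.4000 = 75.2600.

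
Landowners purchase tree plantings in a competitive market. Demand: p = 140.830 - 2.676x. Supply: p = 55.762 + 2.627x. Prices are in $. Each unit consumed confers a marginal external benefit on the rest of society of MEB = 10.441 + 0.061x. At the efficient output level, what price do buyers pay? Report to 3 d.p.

Social marginal benefit = demand + MEB = 151.271 - 2.615x.
Set SMB = MC: 151.271 - 2.615x = 55.762 + 2.627x → x* = 18.2200.
Consumer price on the demand curve at x*: 140.830 − 2.676×18.2200 = 92.0733.

P = $92.073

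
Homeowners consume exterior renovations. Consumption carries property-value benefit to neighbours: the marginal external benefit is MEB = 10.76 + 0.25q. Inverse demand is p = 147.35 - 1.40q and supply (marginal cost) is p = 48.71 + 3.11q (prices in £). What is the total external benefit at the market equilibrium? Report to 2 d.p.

£295.13

Market equilibrium (private): 48.71 + 3.11q = 147.35 - 1.40q → q_m = 21.8714.
Total external benefit = ∫₀^{q_m} (10.76 + 0.25q) dq = 10.76×21.8714 + ½×0.25×21.8714² = 295.1310.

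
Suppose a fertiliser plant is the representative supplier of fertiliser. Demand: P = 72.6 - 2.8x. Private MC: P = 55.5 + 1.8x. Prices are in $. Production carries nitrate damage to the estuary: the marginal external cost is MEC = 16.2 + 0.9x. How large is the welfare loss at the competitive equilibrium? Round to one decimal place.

Market equilibrium (private): 55.5 + 1.8x = 72.6 - 2.8x → x_m = 3.7174.
Social marginal cost = private MC + MEC = 71.7 + 2.7x.
Set SMC = demand: 71.7 + 2.7x = 72.6 - 2.8x → x* = 0.1636.
Between x* and x_m the wedge SMC − demand runs linearly from 0 to MEC(x_m), so the loss is a triangle.
DWL = ½ × 3.5538 × 19.5457 = 34.7308.

DWL = $34.7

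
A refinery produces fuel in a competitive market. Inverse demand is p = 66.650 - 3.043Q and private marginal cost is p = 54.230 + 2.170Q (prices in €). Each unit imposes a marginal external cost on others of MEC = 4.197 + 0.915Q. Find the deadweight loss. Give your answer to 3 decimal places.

Market equilibrium (private): 54.230 + 2.170Q = 66.650 - 3.043Q → Q_m = 2.3825.
Social marginal cost = private MC + MEC = 58.427 + 3.085Q.
Set SMC = demand: 58.427 + 3.085Q = 66.650 - 3.043Q → Q* = 1.3419.
The loss is the area between SMC and demand from Q* to Q_m; with linear curves that's a triangle of height MEC(Q_m).
DWL = ½ × 1.0406 × 6.3770 = 3.3180.

DWL = €3.318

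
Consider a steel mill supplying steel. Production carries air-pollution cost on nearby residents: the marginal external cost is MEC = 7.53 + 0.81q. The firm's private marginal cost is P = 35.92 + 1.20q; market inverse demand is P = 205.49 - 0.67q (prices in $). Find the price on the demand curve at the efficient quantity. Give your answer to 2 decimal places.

Social marginal cost = private MC + MEC = 43.45 + 2.01q.
Set SMC = demand: 43.45 + 2.01q = 205.49 - 0.67q → q* = 60.4627.
Consumer price on the demand curve at q*: 205.49 − 0.67×60.4627 = 164.9800.

P = $164.98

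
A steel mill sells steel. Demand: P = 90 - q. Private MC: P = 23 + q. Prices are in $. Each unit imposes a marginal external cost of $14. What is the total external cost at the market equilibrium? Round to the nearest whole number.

$469

Market equilibrium (private): 23 + q = 90 - q → q_m = 33.5000.
Total external cost = MEC × q_m = 14 × 33.5000 = 469.0000.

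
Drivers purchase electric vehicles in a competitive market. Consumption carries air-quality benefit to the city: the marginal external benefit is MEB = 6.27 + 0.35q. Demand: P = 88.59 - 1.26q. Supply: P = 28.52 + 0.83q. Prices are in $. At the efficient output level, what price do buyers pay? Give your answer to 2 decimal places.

P = $40.55

Social marginal benefit = demand + MEB = 94.86 - 0.91q.
Set SMB = MC: 94.86 - 0.91q = 28.52 + 0.83q → q* = 38.1264.
Consumer price on the demand curve at q*: 88.59 − 1.26×38.1264 = 40.5507.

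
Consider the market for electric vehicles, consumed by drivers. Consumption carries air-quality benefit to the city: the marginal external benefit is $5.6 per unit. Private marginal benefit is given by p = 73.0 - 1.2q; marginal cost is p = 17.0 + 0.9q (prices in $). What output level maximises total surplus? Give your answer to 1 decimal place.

Social marginal benefit = demand + MEB = 78.6 - 1.2q.
Set SMB = MC: 78.6 - 1.2q = 17.0 + 0.9q → q* = 29.3333.

q* = 29.3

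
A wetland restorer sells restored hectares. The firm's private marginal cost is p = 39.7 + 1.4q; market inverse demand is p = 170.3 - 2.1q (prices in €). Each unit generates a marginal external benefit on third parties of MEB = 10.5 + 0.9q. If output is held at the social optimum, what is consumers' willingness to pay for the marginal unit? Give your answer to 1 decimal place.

P = €56.3

Social marginal cost = private MC − MEB = 29.2 + 0.5q.
Set SMC = demand: 29.2 + 0.5q = 170.3 - 2.1q → q* = 54.2692.
Consumer price on the demand curve at q*: 170.3 − 2.1×54.2692 = 56.3347.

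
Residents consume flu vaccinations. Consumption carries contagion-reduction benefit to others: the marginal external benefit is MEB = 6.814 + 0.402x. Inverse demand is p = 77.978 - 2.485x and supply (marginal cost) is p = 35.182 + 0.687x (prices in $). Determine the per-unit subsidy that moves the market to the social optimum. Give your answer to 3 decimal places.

Social marginal benefit = demand + MEB = 84.792 - 2.083x.
Set SMB = MC: 84.792 - 2.083x = 35.182 + 0.687x → x* = 17.9097.
The Pigouvian subsidy equals MEB at x*: 6.814 + 0.402×17.9097 = 14.0137.

subsidy = $14.014 per unit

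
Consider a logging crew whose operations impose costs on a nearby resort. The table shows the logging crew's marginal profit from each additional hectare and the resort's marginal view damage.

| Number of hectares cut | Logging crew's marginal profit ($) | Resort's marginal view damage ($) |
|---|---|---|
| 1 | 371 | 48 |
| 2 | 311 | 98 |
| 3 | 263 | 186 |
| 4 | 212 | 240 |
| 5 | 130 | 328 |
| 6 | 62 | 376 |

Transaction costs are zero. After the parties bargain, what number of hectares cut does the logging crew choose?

3

Bargaining reaches the level where marginal profit last exceeds marginal view damage.
That holds through level 3 (263 ≥ 186) but not at 4 (212 < 240).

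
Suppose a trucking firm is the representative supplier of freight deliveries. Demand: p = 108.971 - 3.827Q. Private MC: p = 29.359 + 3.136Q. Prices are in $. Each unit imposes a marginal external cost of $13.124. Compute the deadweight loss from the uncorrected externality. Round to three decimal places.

DWL = $12.368

Market equilibrium (private): 29.359 + 3.136Q = 108.971 - 3.827Q → Q_m = 11.4336.
Social marginal cost = private MC + MEC = 42.483 + 3.136Q.
Set SMC = demand: 42.483 + 3.136Q = 108.971 - 3.827Q → Q* = 9.5488.
Height of the DWL triangle at Q_m is SMC(Q_m) − demand(Q_m) = MEC(Q_m) = 13.1240.
DWL = ½ × 1.8848 × 13.1240 = 12.3681.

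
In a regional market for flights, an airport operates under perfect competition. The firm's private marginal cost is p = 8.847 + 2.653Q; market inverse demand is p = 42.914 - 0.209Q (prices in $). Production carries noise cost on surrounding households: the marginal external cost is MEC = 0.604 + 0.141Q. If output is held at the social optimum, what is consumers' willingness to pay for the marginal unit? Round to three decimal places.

Social marginal cost = private MC + MEC = 9.451 + 2.794Q.
Set SMC = demand: 9.451 + 2.794Q = 42.914 - 0.209Q → Q* = 11.1432.
Consumer price on the demand curve at Q*: 42.914 − 0.209×11.1432 = 40.5851.

P = $40.585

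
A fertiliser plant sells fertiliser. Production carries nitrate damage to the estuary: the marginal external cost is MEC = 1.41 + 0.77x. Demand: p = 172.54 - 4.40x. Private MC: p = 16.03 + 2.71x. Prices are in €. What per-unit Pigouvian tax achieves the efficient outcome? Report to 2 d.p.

Social marginal cost = private MC + MEC = 17.44 + 3.48x.
Set SMC = demand: 17.44 + 3.48x = 172.54 - 4.40x → x* = 19.6827.
The Pigouvian tax equals MEC at x*: 1.41 + 0.77×19.6827 = 16.5657.

tax = €16.57 per unit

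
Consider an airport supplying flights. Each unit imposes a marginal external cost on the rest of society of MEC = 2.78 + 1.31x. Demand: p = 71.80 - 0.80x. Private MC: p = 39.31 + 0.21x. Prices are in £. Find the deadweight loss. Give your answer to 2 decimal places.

DWL = £434.88

Market equilibrium (private): 39.31 + 0.21x = 71.80 - 0.80x → x_m = 32.1683.
Social marginal cost = private MC + MEC = 42.09 + 1.52x.
Set SMC = demand: 42.09 + 1.52x = 71.80 - 0.80x → x* = 12.8060.
The welfare-loss triangle has base |x_m − x*| and height MEC(x_m) (the vertical gap between SMC and demand is zero at x* and MEC at x_m).
DWL = ½ × 19.3623 × 44.9205 = 434.8821.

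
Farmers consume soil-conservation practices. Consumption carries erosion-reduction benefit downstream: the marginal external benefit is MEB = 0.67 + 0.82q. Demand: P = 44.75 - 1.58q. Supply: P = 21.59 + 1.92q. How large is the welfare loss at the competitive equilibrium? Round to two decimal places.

Market equilibrium (private): 21.59 + 1.92q = 44.75 - 1.58q → q_m = 6.6171.
Social marginal benefit = demand + MEB = 45.42 - 0.76q.
Set SMB = MC: 45.42 - 0.76q = 21.59 + 1.92q → q* = 8.8918.
The loss is the area between SMB and MC from q* to q_m; with linear curves that's a triangle of height MEB(q_m).
DWL = ½ × 2.2747 × 6.0961 = 6.9334.

DWL = 6.93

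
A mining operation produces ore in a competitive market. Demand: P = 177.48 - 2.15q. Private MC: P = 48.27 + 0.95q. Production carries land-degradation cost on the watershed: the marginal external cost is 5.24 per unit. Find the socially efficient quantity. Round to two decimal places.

q* = 39.99

Social marginal cost = private MC + MEC = 53.51 + 0.95q.
Set SMC = demand: 53.51 + 0.95q = 177.48 - 2.15q → q* = 39.9903.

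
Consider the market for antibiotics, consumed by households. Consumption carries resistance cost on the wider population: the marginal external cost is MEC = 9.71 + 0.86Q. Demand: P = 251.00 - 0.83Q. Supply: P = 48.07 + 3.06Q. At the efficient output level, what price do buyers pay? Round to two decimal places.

Social marginal benefit = demand − MEC = 241.29 - 1.69Q.
Set SMB = MC: 241.29 - 1.69Q = 48.07 + 3.06Q → Q* = 40.6779.
Consumer price on the demand curve at Q*: 251.00 − 0.83×40.6779 = 217.2373.

P = 217.24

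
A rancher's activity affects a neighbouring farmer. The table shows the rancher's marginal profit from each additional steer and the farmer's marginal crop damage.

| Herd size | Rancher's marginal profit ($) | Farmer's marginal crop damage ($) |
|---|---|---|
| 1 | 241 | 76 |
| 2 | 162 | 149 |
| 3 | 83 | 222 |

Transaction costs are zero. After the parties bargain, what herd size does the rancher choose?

2

Bargaining reaches the level where marginal profit last exceeds marginal crop damage.
That holds through level 2 (162 ≥ 149) but not at 3 (83 < 222).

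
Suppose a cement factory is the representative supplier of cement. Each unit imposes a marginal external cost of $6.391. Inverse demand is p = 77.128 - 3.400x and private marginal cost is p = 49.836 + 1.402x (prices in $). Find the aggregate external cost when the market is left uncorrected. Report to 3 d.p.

$36.323

Market equilibrium (private): 49.836 + 1.402x = 77.128 - 3.400x → x_m = 5.6835.
Total external cost = MEC × x_m = 6.391 × 5.6835 = 36.3232.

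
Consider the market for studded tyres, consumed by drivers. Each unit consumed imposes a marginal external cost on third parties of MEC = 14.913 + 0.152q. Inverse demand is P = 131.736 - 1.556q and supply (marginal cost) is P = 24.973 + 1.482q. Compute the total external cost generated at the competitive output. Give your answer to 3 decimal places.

617.940

Market equilibrium (private): 24.973 + 1.482q = 131.736 - 1.556q → q_m = 35.1425.
Total external cost = ∫₀^{q_m} (14.913 + 0.152q) dq = 14.913×35.1425 + ½×0.152×35.1425² = 617.9397.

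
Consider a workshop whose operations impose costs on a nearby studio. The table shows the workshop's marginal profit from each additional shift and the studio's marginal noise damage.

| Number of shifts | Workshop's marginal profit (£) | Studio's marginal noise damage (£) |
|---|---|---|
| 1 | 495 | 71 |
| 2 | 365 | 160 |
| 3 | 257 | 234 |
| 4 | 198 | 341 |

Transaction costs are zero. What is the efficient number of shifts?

Bargaining reaches the level where marginal profit last exceeds marginal noise damage.
That holds through level 3 (257 ≥ 234) but not at 4 (198 < 341).

3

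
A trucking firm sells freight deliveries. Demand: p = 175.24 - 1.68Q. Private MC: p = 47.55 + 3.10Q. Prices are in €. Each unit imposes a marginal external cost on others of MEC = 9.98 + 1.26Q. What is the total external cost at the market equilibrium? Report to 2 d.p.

Market equilibrium (private): 47.55 + 3.10Q = 175.24 - 1.68Q → Q_m = 26.7134.
Total external cost = ∫₀^{Q_m} (9.98 + 1.26Q) dQ = 9.98×26.7134 + ½×1.26×26.7134² = 716.1713.

€716.17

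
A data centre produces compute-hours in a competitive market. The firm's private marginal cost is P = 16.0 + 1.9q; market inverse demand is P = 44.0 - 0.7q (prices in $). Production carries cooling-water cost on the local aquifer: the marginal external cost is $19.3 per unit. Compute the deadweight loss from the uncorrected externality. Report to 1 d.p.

Market equilibrium (private): 16.0 + 1.9q = 44.0 - 0.7q → q_m = 10.7692.
Social marginal cost = private MC + MEC = 35.3 + 1.9q.
Set SMC = demand: 35.3 + 1.9q = 44.0 - 0.7q → q* = 3.3462.
Between q* and q_m the wedge SMC − demand runs linearly from 0 to MEC(q_m), so the loss is a triangle.
DWL = ½ × 7.4230 × 19.3000 = 71.6320.

DWL = $71.6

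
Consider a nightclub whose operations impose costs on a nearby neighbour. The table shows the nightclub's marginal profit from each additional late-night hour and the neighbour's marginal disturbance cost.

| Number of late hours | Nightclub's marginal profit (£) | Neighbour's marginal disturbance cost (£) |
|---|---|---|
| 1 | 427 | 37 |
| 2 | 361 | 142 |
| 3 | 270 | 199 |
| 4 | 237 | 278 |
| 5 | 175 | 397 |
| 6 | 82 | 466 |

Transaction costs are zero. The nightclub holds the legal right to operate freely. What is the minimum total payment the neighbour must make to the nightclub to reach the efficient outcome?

Left alone the nightclub would choose level 6 (marginal profit stays positive).
Efficient level: k* = 3 (marginal profit ≥ marginal disturbance cost through 3).
The neighbour must at least cover the nightclub's forgone profit from cutting 6→3: 237 + 175 + 82 = 494.

£494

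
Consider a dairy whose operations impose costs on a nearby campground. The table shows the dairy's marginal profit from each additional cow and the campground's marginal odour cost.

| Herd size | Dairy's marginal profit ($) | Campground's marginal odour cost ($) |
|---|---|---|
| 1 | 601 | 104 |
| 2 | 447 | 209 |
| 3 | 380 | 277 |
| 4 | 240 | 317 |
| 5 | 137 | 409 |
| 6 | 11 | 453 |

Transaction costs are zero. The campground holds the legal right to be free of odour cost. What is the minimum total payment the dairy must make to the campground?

Efficient level: marginal profit ≥ marginal odour cost through level 3, so k* = 3.
With the campground holding the right, the dairy must at least compensate total damage at k*: 104 + 209 + 277 = 590.

$590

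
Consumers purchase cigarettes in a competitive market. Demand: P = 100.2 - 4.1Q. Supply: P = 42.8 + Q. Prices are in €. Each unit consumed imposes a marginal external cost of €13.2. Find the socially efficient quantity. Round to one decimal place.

Q* = 8.7

Social marginal benefit = demand − MEC = 87.0 - 4.1Q.
Set SMB = MC: 87.0 - 4.1Q = 42.8 + Q → Q* = 8.6667.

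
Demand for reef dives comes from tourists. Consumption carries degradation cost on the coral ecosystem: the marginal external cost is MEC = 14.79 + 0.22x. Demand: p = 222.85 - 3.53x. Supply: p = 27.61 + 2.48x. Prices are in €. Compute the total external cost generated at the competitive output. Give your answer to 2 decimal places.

Market equilibrium (private): 27.61 + 2.48x = 222.85 - 3.53x → x_m = 32.4859.
Total external cost = ∫₀^{x_m} (14.79 + 0.22x) dx = 14.79×32.4859 + ½×0.22×32.4859² = 596.5532.

€596.55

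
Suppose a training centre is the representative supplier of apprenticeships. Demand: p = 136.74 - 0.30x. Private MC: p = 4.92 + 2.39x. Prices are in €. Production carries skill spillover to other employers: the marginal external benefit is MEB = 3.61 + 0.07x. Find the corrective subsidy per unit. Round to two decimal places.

Social marginal cost = private MC − MEB = 1.31 + 2.32x.
Set SMC = demand: 1.31 + 2.32x = 136.74 - 0.30x → x* = 51.6908.
The Pigouvian subsidy equals MEB at x*: 3.61 + 0.07×51.6908 = 7.2284.

subsidy = €7.23 per unit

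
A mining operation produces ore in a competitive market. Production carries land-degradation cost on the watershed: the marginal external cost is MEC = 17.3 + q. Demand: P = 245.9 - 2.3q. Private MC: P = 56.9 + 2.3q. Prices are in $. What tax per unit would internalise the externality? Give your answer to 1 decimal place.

tax = $48.0 per unit

Social marginal cost = private MC + MEC = 74.2 + 3.3q.
Set SMC = demand: 74.2 + 3.3q = 245.9 - 2.3q → q* = 30.6607.
The Pigouvian tax equals MEC at q*: 17.3 + 1.0×30.6607 = 47.9607.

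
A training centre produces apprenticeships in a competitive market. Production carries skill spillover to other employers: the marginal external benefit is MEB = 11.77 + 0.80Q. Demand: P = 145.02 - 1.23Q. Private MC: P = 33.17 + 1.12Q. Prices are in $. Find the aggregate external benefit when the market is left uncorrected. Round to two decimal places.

Market equilibrium (private): 33.17 + 1.12Q = 145.02 - 1.23Q → Q_m = 47.5957.
Total external benefit = ∫₀^{Q_m} (11.77 + 0.80Q) dQ = 11.77×47.5957 + ½×0.80×47.5957² = 1466.3417.

$1466.34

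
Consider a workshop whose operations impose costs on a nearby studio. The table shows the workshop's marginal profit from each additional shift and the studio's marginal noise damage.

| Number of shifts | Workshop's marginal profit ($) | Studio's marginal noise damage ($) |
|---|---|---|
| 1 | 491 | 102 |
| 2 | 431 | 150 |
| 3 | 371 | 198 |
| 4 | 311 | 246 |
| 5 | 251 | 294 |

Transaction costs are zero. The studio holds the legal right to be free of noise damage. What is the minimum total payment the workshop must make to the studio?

$696

Efficient level: marginal profit ≥ marginal noise damage through level 4, so k* = 4.
With the studio holding the right, the workshop must at least compensate total damage at k*: 102 + 150 + 198 + 246 = 696.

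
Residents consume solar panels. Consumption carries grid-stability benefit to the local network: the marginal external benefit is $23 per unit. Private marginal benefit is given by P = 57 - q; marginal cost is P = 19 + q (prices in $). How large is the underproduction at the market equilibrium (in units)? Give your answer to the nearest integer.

Market equilibrium (private): 19 + q = 57 - q → q_m = 19.0000.
Social marginal benefit = demand + MEB = 80 - q.
Set SMB = MC: 80 - q = 19 + q → q* = 30.5000.
Gap = |19.0000 − 30.5000| = 11.5000.

12 units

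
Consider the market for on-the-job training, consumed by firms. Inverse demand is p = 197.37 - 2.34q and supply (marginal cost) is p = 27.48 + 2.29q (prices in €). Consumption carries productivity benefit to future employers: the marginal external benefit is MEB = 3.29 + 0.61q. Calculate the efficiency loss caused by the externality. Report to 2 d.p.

Market equilibrium (private): 27.48 + 2.29q = 197.37 - 2.34q → q_m = 36.6933.
Social marginal benefit = demand + MEB = 200.66 - 1.73q.
Set SMB = MC: 200.66 - 1.73q = 27.48 + 2.29q → q* = 43.0796.
Height of the DWL triangle at q_m is SMB(q_m) − MC(q_m) = MEB(q_m) = 25.6729.
DWL = ½ × 6.3863 × 25.6729 = 81.9774.

DWL = €81.98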